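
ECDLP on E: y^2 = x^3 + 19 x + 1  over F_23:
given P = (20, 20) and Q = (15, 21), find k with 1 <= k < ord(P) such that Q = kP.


Enumerate multiples of P until we hit Q = (15, 21):
  1P = (20, 20)
  2P = (6, 3)
  3P = (0, 1)
  4P = (15, 2)
  5P = (12, 18)
  6P = (4, 7)
  7P = (17, 4)
  8P = (17, 19)
  9P = (4, 16)
  10P = (12, 5)
  11P = (15, 21)
Match found at i = 11.

k = 11


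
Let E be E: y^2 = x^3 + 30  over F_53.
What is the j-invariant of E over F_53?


Delta = -16(4 a^3 + 27 b^2) mod 53 = 8
-1728 * (4 a)^3 = -1728 * (4*0)^3 mod 53 = 0
j = 0 * 8^(-1) mod 53 = 0

j = 0 (mod 53)


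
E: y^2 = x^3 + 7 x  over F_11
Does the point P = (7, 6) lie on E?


Check whether y^2 = x^3 + 7 x + 0 (mod 11) for (x, y) = (7, 6).
LHS: y^2 = 6^2 mod 11 = 3
RHS: x^3 + 7 x + 0 = 7^3 + 7*7 + 0 mod 11 = 7
LHS != RHS

No, not on the curve


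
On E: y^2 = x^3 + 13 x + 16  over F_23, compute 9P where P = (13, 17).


k = 9 = 1001_2 (binary, LSB first: 1001)
Double-and-add from P = (13, 17):
  bit 0 = 1: acc = O + (13, 17) = (13, 17)
  bit 1 = 0: acc unchanged = (13, 17)
  bit 2 = 0: acc unchanged = (13, 17)
  bit 3 = 1: acc = (13, 17) + (7, 17) = (3, 6)

9P = (3, 6)


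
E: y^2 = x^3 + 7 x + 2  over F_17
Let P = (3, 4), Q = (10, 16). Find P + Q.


P != Q, so use the chord formula.
s = (y2 - y1) / (x2 - x1) = (12) / (7) mod 17 = 9
x3 = s^2 - x1 - x2 mod 17 = 9^2 - 3 - 10 = 0
y3 = s (x1 - x3) - y1 mod 17 = 9 * (3 - 0) - 4 = 6

P + Q = (0, 6)


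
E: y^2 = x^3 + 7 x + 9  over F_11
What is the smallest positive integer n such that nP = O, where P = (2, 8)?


Compute successive multiples of P until we hit O:
  1P = (2, 8)
  2P = (10, 10)
  3P = (8, 7)
  4P = (5, 9)
  5P = (9, 8)
  6P = (0, 3)
  7P = (7, 7)
  8P = (6, 6)
  ... (continuing to 17P)
  17P = O

ord(P) = 17


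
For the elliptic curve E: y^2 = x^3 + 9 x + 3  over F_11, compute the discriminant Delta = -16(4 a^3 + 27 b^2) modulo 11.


4 a^3 + 27 b^2 = 4*9^3 + 27*3^2 = 2916 + 243 = 3159
Delta = -16 * (3159) = -50544
Delta mod 11 = 1

Delta = 1 (mod 11)


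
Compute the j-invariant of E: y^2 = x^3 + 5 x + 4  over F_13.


Delta = -16(4 a^3 + 27 b^2) mod 13 = 12
-1728 * (4 a)^3 = -1728 * (4*5)^3 mod 13 = 5
j = 5 * 12^(-1) mod 13 = 8

j = 8 (mod 13)


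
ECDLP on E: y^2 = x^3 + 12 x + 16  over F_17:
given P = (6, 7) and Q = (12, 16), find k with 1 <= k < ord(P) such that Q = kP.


Enumerate multiples of P until we hit Q = (12, 16):
  1P = (6, 7)
  2P = (7, 16)
  3P = (0, 13)
  4P = (12, 16)
Match found at i = 4.

k = 4


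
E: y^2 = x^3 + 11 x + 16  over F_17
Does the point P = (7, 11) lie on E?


Check whether y^2 = x^3 + 11 x + 16 (mod 17) for (x, y) = (7, 11).
LHS: y^2 = 11^2 mod 17 = 2
RHS: x^3 + 11 x + 16 = 7^3 + 11*7 + 16 mod 17 = 11
LHS != RHS

No, not on the curve


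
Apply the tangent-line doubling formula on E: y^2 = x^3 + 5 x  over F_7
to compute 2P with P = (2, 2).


Doubling: s = (3 x1^2 + a) / (2 y1)
s = (3*2^2 + 5) / (2*2) mod 7 = 6
x3 = s^2 - 2 x1 mod 7 = 6^2 - 2*2 = 4
y3 = s (x1 - x3) - y1 mod 7 = 6 * (2 - 4) - 2 = 0

2P = (4, 0)


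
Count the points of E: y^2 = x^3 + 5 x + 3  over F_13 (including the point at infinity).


For each x in F_13, count y with y^2 = x^3 + 5 x + 3 mod 13:
  x = 0: RHS = 3, y in [4, 9]  -> 2 point(s)
  x = 1: RHS = 9, y in [3, 10]  -> 2 point(s)
  x = 4: RHS = 9, y in [3, 10]  -> 2 point(s)
  x = 5: RHS = 10, y in [6, 7]  -> 2 point(s)
  x = 7: RHS = 4, y in [2, 11]  -> 2 point(s)
  x = 8: RHS = 9, y in [3, 10]  -> 2 point(s)
  x = 9: RHS = 10, y in [6, 7]  -> 2 point(s)
  x = 10: RHS = 0, y in [0]  -> 1 point(s)
  x = 12: RHS = 10, y in [6, 7]  -> 2 point(s)
Affine points: 17. Add the point at infinity: total = 18.

#E(F_13) = 18


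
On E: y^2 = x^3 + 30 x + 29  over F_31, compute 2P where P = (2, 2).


k = 2 = 10_2 (binary, LSB first: 01)
Double-and-add from P = (2, 2):
  bit 0 = 0: acc unchanged = O
  bit 1 = 1: acc = O + (21, 0) = (21, 0)

2P = (21, 0)


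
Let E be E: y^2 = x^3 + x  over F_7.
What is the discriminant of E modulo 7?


4 a^3 + 27 b^2 = 4*1^3 + 27*0^2 = 4 + 0 = 4
Delta = -16 * (4) = -64
Delta mod 7 = 6

Delta = 6 (mod 7)


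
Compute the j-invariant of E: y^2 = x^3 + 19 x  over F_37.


Delta = -16(4 a^3 + 27 b^2) mod 37 = 29
-1728 * (4 a)^3 = -1728 * (4*19)^3 mod 37 = 14
j = 14 * 29^(-1) mod 37 = 26

j = 26 (mod 37)


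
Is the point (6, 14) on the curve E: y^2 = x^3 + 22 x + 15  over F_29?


Check whether y^2 = x^3 + 22 x + 15 (mod 29) for (x, y) = (6, 14).
LHS: y^2 = 14^2 mod 29 = 22
RHS: x^3 + 22 x + 15 = 6^3 + 22*6 + 15 mod 29 = 15
LHS != RHS

No, not on the curve


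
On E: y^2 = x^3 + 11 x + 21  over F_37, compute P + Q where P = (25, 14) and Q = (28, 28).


P != Q, so use the chord formula.
s = (y2 - y1) / (x2 - x1) = (14) / (3) mod 37 = 17
x3 = s^2 - x1 - x2 mod 37 = 17^2 - 25 - 28 = 14
y3 = s (x1 - x3) - y1 mod 37 = 17 * (25 - 14) - 14 = 25

P + Q = (14, 25)


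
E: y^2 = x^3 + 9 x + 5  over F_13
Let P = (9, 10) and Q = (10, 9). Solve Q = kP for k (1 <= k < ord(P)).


Enumerate multiples of P until we hit Q = (10, 9):
  1P = (9, 10)
  2P = (4, 1)
  3P = (10, 9)
Match found at i = 3.

k = 3


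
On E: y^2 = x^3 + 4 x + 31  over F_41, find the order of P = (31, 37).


Compute successive multiples of P until we hit O:
  1P = (31, 37)
  2P = (29, 10)
  3P = (30, 38)
  4P = (22, 36)
  5P = (28, 18)
  6P = (13, 36)
  7P = (7, 19)
  8P = (1, 6)
  ... (continuing to 51P)
  51P = O

ord(P) = 51


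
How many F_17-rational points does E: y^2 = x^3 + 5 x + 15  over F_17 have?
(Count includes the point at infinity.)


For each x in F_17, count y with y^2 = x^3 + 5 x + 15 mod 17:
  x = 0: RHS = 15, y in [7, 10]  -> 2 point(s)
  x = 1: RHS = 4, y in [2, 15]  -> 2 point(s)
  x = 2: RHS = 16, y in [4, 13]  -> 2 point(s)
  x = 7: RHS = 2, y in [6, 11]  -> 2 point(s)
  x = 12: RHS = 1, y in [1, 16]  -> 2 point(s)
  x = 13: RHS = 16, y in [4, 13]  -> 2 point(s)
  x = 16: RHS = 9, y in [3, 14]  -> 2 point(s)
Affine points: 14. Add the point at infinity: total = 15.

#E(F_17) = 15


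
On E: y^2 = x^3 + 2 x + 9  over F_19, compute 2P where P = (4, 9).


Doubling: s = (3 x1^2 + a) / (2 y1)
s = (3*4^2 + 2) / (2*9) mod 19 = 7
x3 = s^2 - 2 x1 mod 19 = 7^2 - 2*4 = 3
y3 = s (x1 - x3) - y1 mod 19 = 7 * (4 - 3) - 9 = 17

2P = (3, 17)


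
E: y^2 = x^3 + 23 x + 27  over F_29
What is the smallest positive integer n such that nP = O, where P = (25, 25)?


Compute successive multiples of P until we hit O:
  1P = (25, 25)
  2P = (12, 1)
  3P = (16, 5)
  4P = (18, 26)
  5P = (2, 9)
  6P = (22, 25)
  7P = (11, 4)
  8P = (17, 16)
  ... (continuing to 34P)
  34P = O

ord(P) = 34


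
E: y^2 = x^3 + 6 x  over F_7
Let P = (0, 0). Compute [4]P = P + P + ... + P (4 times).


k = 4 = 100_2 (binary, LSB first: 001)
Double-and-add from P = (0, 0):
  bit 0 = 0: acc unchanged = O
  bit 1 = 0: acc unchanged = O
  bit 2 = 1: acc = O + O = O

4P = O


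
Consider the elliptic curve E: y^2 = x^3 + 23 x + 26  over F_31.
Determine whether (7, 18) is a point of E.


Check whether y^2 = x^3 + 23 x + 26 (mod 31) for (x, y) = (7, 18).
LHS: y^2 = 18^2 mod 31 = 14
RHS: x^3 + 23 x + 26 = 7^3 + 23*7 + 26 mod 31 = 3
LHS != RHS

No, not on the curve


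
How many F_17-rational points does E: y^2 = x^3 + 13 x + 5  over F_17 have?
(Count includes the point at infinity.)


For each x in F_17, count y with y^2 = x^3 + 13 x + 5 mod 17:
  x = 1: RHS = 2, y in [6, 11]  -> 2 point(s)
  x = 4: RHS = 2, y in [6, 11]  -> 2 point(s)
  x = 5: RHS = 8, y in [5, 12]  -> 2 point(s)
  x = 8: RHS = 9, y in [3, 14]  -> 2 point(s)
  x = 9: RHS = 1, y in [1, 16]  -> 2 point(s)
  x = 10: RHS = 13, y in [8, 9]  -> 2 point(s)
  x = 11: RHS = 0, y in [0]  -> 1 point(s)
  x = 12: RHS = 2, y in [6, 11]  -> 2 point(s)
  x = 13: RHS = 8, y in [5, 12]  -> 2 point(s)
  x = 16: RHS = 8, y in [5, 12]  -> 2 point(s)
Affine points: 19. Add the point at infinity: total = 20.

#E(F_17) = 20


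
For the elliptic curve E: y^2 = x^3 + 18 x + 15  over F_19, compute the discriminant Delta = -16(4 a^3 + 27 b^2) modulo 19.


4 a^3 + 27 b^2 = 4*18^3 + 27*15^2 = 23328 + 6075 = 29403
Delta = -16 * (29403) = -470448
Delta mod 19 = 11

Delta = 11 (mod 19)


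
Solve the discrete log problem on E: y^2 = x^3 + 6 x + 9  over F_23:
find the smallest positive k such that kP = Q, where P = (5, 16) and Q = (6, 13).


Enumerate multiples of P until we hit Q = (6, 13):
  1P = (5, 16)
  2P = (2, 11)
  3P = (6, 13)
Match found at i = 3.

k = 3


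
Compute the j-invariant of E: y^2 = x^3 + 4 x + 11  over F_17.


Delta = -16(4 a^3 + 27 b^2) mod 17 = 4
-1728 * (4 a)^3 = -1728 * (4*4)^3 mod 17 = 11
j = 11 * 4^(-1) mod 17 = 7

j = 7 (mod 17)


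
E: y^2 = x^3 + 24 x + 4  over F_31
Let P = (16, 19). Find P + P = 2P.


Doubling: s = (3 x1^2 + a) / (2 y1)
s = (3*16^2 + 24) / (2*19) mod 31 = 29
x3 = s^2 - 2 x1 mod 31 = 29^2 - 2*16 = 3
y3 = s (x1 - x3) - y1 mod 31 = 29 * (16 - 3) - 19 = 17

2P = (3, 17)


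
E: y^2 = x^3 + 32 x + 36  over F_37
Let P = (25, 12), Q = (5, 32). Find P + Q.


P != Q, so use the chord formula.
s = (y2 - y1) / (x2 - x1) = (20) / (17) mod 37 = 36
x3 = s^2 - x1 - x2 mod 37 = 36^2 - 25 - 5 = 8
y3 = s (x1 - x3) - y1 mod 37 = 36 * (25 - 8) - 12 = 8

P + Q = (8, 8)


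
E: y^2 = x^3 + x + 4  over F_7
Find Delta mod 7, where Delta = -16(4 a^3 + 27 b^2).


4 a^3 + 27 b^2 = 4*1^3 + 27*4^2 = 4 + 432 = 436
Delta = -16 * (436) = -6976
Delta mod 7 = 3

Delta = 3 (mod 7)


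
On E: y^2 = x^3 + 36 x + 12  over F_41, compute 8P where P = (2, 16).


k = 8 = 1000_2 (binary, LSB first: 0001)
Double-and-add from P = (2, 16):
  bit 0 = 0: acc unchanged = O
  bit 1 = 0: acc unchanged = O
  bit 2 = 0: acc unchanged = O
  bit 3 = 1: acc = O + (1, 7) = (1, 7)

8P = (1, 7)


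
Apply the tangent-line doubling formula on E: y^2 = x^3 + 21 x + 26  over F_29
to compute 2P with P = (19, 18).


Doubling: s = (3 x1^2 + a) / (2 y1)
s = (3*19^2 + 21) / (2*18) mod 29 = 21
x3 = s^2 - 2 x1 mod 29 = 21^2 - 2*19 = 26
y3 = s (x1 - x3) - y1 mod 29 = 21 * (19 - 26) - 18 = 9

2P = (26, 9)


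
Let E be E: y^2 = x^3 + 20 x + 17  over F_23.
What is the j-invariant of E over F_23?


Delta = -16(4 a^3 + 27 b^2) mod 23 = 22
-1728 * (4 a)^3 = -1728 * (4*20)^3 mod 23 = 9
j = 9 * 22^(-1) mod 23 = 14

j = 14 (mod 23)


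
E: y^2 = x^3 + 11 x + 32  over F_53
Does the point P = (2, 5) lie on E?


Check whether y^2 = x^3 + 11 x + 32 (mod 53) for (x, y) = (2, 5).
LHS: y^2 = 5^2 mod 53 = 25
RHS: x^3 + 11 x + 32 = 2^3 + 11*2 + 32 mod 53 = 9
LHS != RHS

No, not on the curve


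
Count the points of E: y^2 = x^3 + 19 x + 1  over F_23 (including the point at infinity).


For each x in F_23, count y with y^2 = x^3 + 19 x + 1 mod 23:
  x = 0: RHS = 1, y in [1, 22]  -> 2 point(s)
  x = 2: RHS = 1, y in [1, 22]  -> 2 point(s)
  x = 3: RHS = 16, y in [4, 19]  -> 2 point(s)
  x = 4: RHS = 3, y in [7, 16]  -> 2 point(s)
  x = 6: RHS = 9, y in [3, 20]  -> 2 point(s)
  x = 9: RHS = 4, y in [2, 21]  -> 2 point(s)
  x = 10: RHS = 18, y in [8, 15]  -> 2 point(s)
  x = 11: RHS = 0, y in [0]  -> 1 point(s)
  x = 12: RHS = 2, y in [5, 18]  -> 2 point(s)
  x = 15: RHS = 4, y in [2, 21]  -> 2 point(s)
  x = 16: RHS = 8, y in [10, 13]  -> 2 point(s)
  x = 17: RHS = 16, y in [4, 19]  -> 2 point(s)
  x = 20: RHS = 9, y in [3, 20]  -> 2 point(s)
  x = 21: RHS = 1, y in [1, 22]  -> 2 point(s)
  x = 22: RHS = 4, y in [2, 21]  -> 2 point(s)
Affine points: 29. Add the point at infinity: total = 30.

#E(F_23) = 30


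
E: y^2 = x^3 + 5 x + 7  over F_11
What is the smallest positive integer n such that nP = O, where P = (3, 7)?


Compute successive multiples of P until we hit O:
  1P = (3, 7)
  2P = (10, 10)
  3P = (2, 6)
  4P = (7, 0)
  5P = (2, 5)
  6P = (10, 1)
  7P = (3, 4)
  8P = O

ord(P) = 8


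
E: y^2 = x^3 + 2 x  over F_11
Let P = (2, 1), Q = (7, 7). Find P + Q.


P != Q, so use the chord formula.
s = (y2 - y1) / (x2 - x1) = (6) / (5) mod 11 = 10
x3 = s^2 - x1 - x2 mod 11 = 10^2 - 2 - 7 = 3
y3 = s (x1 - x3) - y1 mod 11 = 10 * (2 - 3) - 1 = 0

P + Q = (3, 0)


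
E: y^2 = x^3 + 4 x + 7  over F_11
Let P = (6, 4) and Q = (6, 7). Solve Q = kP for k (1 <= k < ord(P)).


Enumerate multiples of P until we hit Q = (6, 7):
  1P = (6, 4)
  2P = (8, 1)
  3P = (2, 1)
  4P = (7, 9)
  5P = (1, 10)
  6P = (5, 8)
  7P = (5, 3)
  8P = (1, 1)
  9P = (7, 2)
  10P = (2, 10)
  11P = (8, 10)
  12P = (6, 7)
Match found at i = 12.

k = 12


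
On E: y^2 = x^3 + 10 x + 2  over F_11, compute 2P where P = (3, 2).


Doubling: s = (3 x1^2 + a) / (2 y1)
s = (3*3^2 + 10) / (2*2) mod 11 = 1
x3 = s^2 - 2 x1 mod 11 = 1^2 - 2*3 = 6
y3 = s (x1 - x3) - y1 mod 11 = 1 * (3 - 6) - 2 = 6

2P = (6, 6)


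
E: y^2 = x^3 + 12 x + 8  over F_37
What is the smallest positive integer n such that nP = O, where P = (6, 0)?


Compute successive multiples of P until we hit O:
  1P = (6, 0)
  2P = O

ord(P) = 2


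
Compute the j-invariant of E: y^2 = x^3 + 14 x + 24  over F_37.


Delta = -16(4 a^3 + 27 b^2) mod 37 = 16
-1728 * (4 a)^3 = -1728 * (4*14)^3 mod 37 = 6
j = 6 * 16^(-1) mod 37 = 5

j = 5 (mod 37)


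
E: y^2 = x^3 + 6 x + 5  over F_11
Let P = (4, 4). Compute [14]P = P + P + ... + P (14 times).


k = 14 = 1110_2 (binary, LSB first: 0111)
Double-and-add from P = (4, 4):
  bit 0 = 0: acc unchanged = O
  bit 1 = 1: acc = O + (8, 2) = (8, 2)
  bit 2 = 1: acc = (8, 2) + (6, 9) = (1, 1)
  bit 3 = 1: acc = (1, 1) + (0, 7) = (2, 5)

14P = (2, 5)


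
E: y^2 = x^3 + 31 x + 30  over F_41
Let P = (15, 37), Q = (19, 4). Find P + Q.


P != Q, so use the chord formula.
s = (y2 - y1) / (x2 - x1) = (8) / (4) mod 41 = 2
x3 = s^2 - x1 - x2 mod 41 = 2^2 - 15 - 19 = 11
y3 = s (x1 - x3) - y1 mod 41 = 2 * (15 - 11) - 37 = 12

P + Q = (11, 12)


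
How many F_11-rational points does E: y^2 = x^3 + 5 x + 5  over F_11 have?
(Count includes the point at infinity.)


For each x in F_11, count y with y^2 = x^3 + 5 x + 5 mod 11:
  x = 0: RHS = 5, y in [4, 7]  -> 2 point(s)
  x = 1: RHS = 0, y in [0]  -> 1 point(s)
  x = 2: RHS = 1, y in [1, 10]  -> 2 point(s)
  x = 3: RHS = 3, y in [5, 6]  -> 2 point(s)
  x = 4: RHS = 1, y in [1, 10]  -> 2 point(s)
  x = 5: RHS = 1, y in [1, 10]  -> 2 point(s)
  x = 6: RHS = 9, y in [3, 8]  -> 2 point(s)
  x = 7: RHS = 9, y in [3, 8]  -> 2 point(s)
  x = 9: RHS = 9, y in [3, 8]  -> 2 point(s)
Affine points: 17. Add the point at infinity: total = 18.

#E(F_11) = 18


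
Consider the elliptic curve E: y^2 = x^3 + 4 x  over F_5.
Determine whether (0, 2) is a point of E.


Check whether y^2 = x^3 + 4 x + 0 (mod 5) for (x, y) = (0, 2).
LHS: y^2 = 2^2 mod 5 = 4
RHS: x^3 + 4 x + 0 = 0^3 + 4*0 + 0 mod 5 = 0
LHS != RHS

No, not on the curve


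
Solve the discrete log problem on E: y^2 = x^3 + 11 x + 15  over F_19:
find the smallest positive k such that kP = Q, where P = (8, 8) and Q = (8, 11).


Enumerate multiples of P until we hit Q = (8, 11):
  1P = (8, 8)
  2P = (7, 13)
  3P = (10, 2)
  4P = (10, 17)
  5P = (7, 6)
  6P = (8, 11)
Match found at i = 6.

k = 6


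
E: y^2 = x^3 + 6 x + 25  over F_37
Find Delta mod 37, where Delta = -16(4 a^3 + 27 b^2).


4 a^3 + 27 b^2 = 4*6^3 + 27*25^2 = 864 + 16875 = 17739
Delta = -16 * (17739) = -283824
Delta mod 37 = 3

Delta = 3 (mod 37)


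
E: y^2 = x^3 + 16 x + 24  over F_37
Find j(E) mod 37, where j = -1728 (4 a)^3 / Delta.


Delta = -16(4 a^3 + 27 b^2) mod 37 = 31
-1728 * (4 a)^3 = -1728 * (4*16)^3 mod 37 = 26
j = 26 * 31^(-1) mod 37 = 8

j = 8 (mod 37)


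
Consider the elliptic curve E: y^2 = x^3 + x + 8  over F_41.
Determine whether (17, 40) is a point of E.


Check whether y^2 = x^3 + 1 x + 8 (mod 41) for (x, y) = (17, 40).
LHS: y^2 = 40^2 mod 41 = 1
RHS: x^3 + 1 x + 8 = 17^3 + 1*17 + 8 mod 41 = 18
LHS != RHS

No, not on the curve


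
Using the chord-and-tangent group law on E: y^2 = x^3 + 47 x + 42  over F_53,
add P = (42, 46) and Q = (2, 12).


P != Q, so use the chord formula.
s = (y2 - y1) / (x2 - x1) = (19) / (13) mod 53 = 30
x3 = s^2 - x1 - x2 mod 53 = 30^2 - 42 - 2 = 8
y3 = s (x1 - x3) - y1 mod 53 = 30 * (42 - 8) - 46 = 20

P + Q = (8, 20)


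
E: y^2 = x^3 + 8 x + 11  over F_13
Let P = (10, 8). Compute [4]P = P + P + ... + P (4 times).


k = 4 = 100_2 (binary, LSB first: 001)
Double-and-add from P = (10, 8):
  bit 0 = 0: acc unchanged = O
  bit 1 = 0: acc unchanged = O
  bit 2 = 1: acc = O + (10, 5) = (10, 5)

4P = (10, 5)


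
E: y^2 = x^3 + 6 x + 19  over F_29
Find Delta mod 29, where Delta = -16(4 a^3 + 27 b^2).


4 a^3 + 27 b^2 = 4*6^3 + 27*19^2 = 864 + 9747 = 10611
Delta = -16 * (10611) = -169776
Delta mod 29 = 19

Delta = 19 (mod 29)


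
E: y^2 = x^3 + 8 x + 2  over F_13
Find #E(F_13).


For each x in F_13, count y with y^2 = x^3 + 8 x + 2 mod 13:
  x = 2: RHS = 0, y in [0]  -> 1 point(s)
  x = 3: RHS = 1, y in [1, 12]  -> 2 point(s)
  x = 9: RHS = 10, y in [6, 7]  -> 2 point(s)
  x = 10: RHS = 3, y in [4, 9]  -> 2 point(s)
  x = 11: RHS = 4, y in [2, 11]  -> 2 point(s)
Affine points: 9. Add the point at infinity: total = 10.

#E(F_13) = 10


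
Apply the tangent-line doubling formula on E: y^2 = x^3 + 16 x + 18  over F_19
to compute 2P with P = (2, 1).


Doubling: s = (3 x1^2 + a) / (2 y1)
s = (3*2^2 + 16) / (2*1) mod 19 = 14
x3 = s^2 - 2 x1 mod 19 = 14^2 - 2*2 = 2
y3 = s (x1 - x3) - y1 mod 19 = 14 * (2 - 2) - 1 = 18

2P = (2, 18)


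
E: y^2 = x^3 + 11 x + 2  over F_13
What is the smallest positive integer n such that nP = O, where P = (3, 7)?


Compute successive multiples of P until we hit O:
  1P = (3, 7)
  2P = (8, 11)
  3P = (12, 4)
  4P = (1, 1)
  5P = (5, 0)
  6P = (1, 12)
  7P = (12, 9)
  8P = (8, 2)
  ... (continuing to 10P)
  10P = O

ord(P) = 10


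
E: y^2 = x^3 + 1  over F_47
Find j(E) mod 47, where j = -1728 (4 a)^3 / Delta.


Delta = -16(4 a^3 + 27 b^2) mod 47 = 38
-1728 * (4 a)^3 = -1728 * (4*0)^3 mod 47 = 0
j = 0 * 38^(-1) mod 47 = 0

j = 0 (mod 47)


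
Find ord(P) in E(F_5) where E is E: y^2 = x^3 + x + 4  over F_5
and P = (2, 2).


Compute successive multiples of P until we hit O:
  1P = (2, 2)
  2P = (0, 2)
  3P = (3, 3)
  4P = (1, 4)
  5P = (1, 1)
  6P = (3, 2)
  7P = (0, 3)
  8P = (2, 3)
  ... (continuing to 9P)
  9P = O

ord(P) = 9


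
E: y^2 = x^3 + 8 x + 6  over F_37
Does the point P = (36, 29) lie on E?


Check whether y^2 = x^3 + 8 x + 6 (mod 37) for (x, y) = (36, 29).
LHS: y^2 = 29^2 mod 37 = 27
RHS: x^3 + 8 x + 6 = 36^3 + 8*36 + 6 mod 37 = 34
LHS != RHS

No, not on the curve


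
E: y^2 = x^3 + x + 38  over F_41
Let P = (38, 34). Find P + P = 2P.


Doubling: s = (3 x1^2 + a) / (2 y1)
s = (3*38^2 + 1) / (2*34) mod 41 = 39
x3 = s^2 - 2 x1 mod 41 = 39^2 - 2*38 = 10
y3 = s (x1 - x3) - y1 mod 41 = 39 * (38 - 10) - 34 = 33

2P = (10, 33)


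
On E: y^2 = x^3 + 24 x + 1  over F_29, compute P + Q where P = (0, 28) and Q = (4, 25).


P != Q, so use the chord formula.
s = (y2 - y1) / (x2 - x1) = (26) / (4) mod 29 = 21
x3 = s^2 - x1 - x2 mod 29 = 21^2 - 0 - 4 = 2
y3 = s (x1 - x3) - y1 mod 29 = 21 * (0 - 2) - 28 = 17

P + Q = (2, 17)


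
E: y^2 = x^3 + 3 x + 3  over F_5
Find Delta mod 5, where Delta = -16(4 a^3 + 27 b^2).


4 a^3 + 27 b^2 = 4*3^3 + 27*3^2 = 108 + 243 = 351
Delta = -16 * (351) = -5616
Delta mod 5 = 4

Delta = 4 (mod 5)


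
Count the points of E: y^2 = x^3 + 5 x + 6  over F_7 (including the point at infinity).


For each x in F_7, count y with y^2 = x^3 + 5 x + 6 mod 7:
  x = 5: RHS = 2, y in [3, 4]  -> 2 point(s)
  x = 6: RHS = 0, y in [0]  -> 1 point(s)
Affine points: 3. Add the point at infinity: total = 4.

#E(F_7) = 4


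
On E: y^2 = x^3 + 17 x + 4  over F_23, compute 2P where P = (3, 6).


k = 2 = 10_2 (binary, LSB first: 01)
Double-and-add from P = (3, 6):
  bit 0 = 0: acc unchanged = O
  bit 1 = 1: acc = O + (10, 22) = (10, 22)

2P = (10, 22)


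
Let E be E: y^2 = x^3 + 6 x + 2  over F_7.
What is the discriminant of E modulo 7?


4 a^3 + 27 b^2 = 4*6^3 + 27*2^2 = 864 + 108 = 972
Delta = -16 * (972) = -15552
Delta mod 7 = 2

Delta = 2 (mod 7)


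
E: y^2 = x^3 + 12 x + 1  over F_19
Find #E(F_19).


For each x in F_19, count y with y^2 = x^3 + 12 x + 1 mod 19:
  x = 0: RHS = 1, y in [1, 18]  -> 2 point(s)
  x = 3: RHS = 7, y in [8, 11]  -> 2 point(s)
  x = 6: RHS = 4, y in [2, 17]  -> 2 point(s)
  x = 8: RHS = 1, y in [1, 18]  -> 2 point(s)
  x = 10: RHS = 0, y in [0]  -> 1 point(s)
  x = 11: RHS = 1, y in [1, 18]  -> 2 point(s)
  x = 12: RHS = 11, y in [7, 12]  -> 2 point(s)
  x = 13: RHS = 17, y in [6, 13]  -> 2 point(s)
  x = 14: RHS = 6, y in [5, 14]  -> 2 point(s)
  x = 17: RHS = 7, y in [8, 11]  -> 2 point(s)
  x = 18: RHS = 7, y in [8, 11]  -> 2 point(s)
Affine points: 21. Add the point at infinity: total = 22.

#E(F_19) = 22


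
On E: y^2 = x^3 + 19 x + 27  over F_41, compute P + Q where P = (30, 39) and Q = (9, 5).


P != Q, so use the chord formula.
s = (y2 - y1) / (x2 - x1) = (7) / (20) mod 41 = 27
x3 = s^2 - x1 - x2 mod 41 = 27^2 - 30 - 9 = 34
y3 = s (x1 - x3) - y1 mod 41 = 27 * (30 - 34) - 39 = 17

P + Q = (34, 17)


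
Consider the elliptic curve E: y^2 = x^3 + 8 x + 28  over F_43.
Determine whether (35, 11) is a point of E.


Check whether y^2 = x^3 + 8 x + 28 (mod 43) for (x, y) = (35, 11).
LHS: y^2 = 11^2 mod 43 = 35
RHS: x^3 + 8 x + 28 = 35^3 + 8*35 + 28 mod 43 = 11
LHS != RHS

No, not on the curve


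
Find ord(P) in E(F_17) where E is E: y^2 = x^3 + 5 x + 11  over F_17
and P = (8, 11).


Compute successive multiples of P until we hit O:
  1P = (8, 11)
  2P = (5, 12)
  3P = (6, 11)
  4P = (3, 6)
  5P = (7, 7)
  6P = (1, 0)
  7P = (7, 10)
  8P = (3, 11)
  ... (continuing to 12P)
  12P = O

ord(P) = 12


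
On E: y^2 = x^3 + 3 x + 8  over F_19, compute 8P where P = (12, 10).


k = 8 = 1000_2 (binary, LSB first: 0001)
Double-and-add from P = (12, 10):
  bit 0 = 0: acc unchanged = O
  bit 1 = 0: acc unchanged = O
  bit 2 = 0: acc unchanged = O
  bit 3 = 1: acc = O + (7, 7) = (7, 7)

8P = (7, 7)


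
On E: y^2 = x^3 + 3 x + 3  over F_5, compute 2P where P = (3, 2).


Doubling: s = (3 x1^2 + a) / (2 y1)
s = (3*3^2 + 3) / (2*2) mod 5 = 0
x3 = s^2 - 2 x1 mod 5 = 0^2 - 2*3 = 4
y3 = s (x1 - x3) - y1 mod 5 = 0 * (3 - 4) - 2 = 3

2P = (4, 3)


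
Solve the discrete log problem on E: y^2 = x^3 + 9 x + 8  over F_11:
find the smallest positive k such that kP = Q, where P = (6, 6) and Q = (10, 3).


Enumerate multiples of P until we hit Q = (10, 3):
  1P = (6, 6)
  2P = (4, 8)
  3P = (2, 1)
  4P = (8, 8)
  5P = (9, 2)
  6P = (10, 3)
Match found at i = 6.

k = 6


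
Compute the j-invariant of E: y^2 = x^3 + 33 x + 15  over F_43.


Delta = -16(4 a^3 + 27 b^2) mod 43 = 39
-1728 * (4 a)^3 = -1728 * (4*33)^3 mod 43 = 42
j = 42 * 39^(-1) mod 43 = 11

j = 11 (mod 43)


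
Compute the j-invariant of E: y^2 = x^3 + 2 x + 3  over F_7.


Delta = -16(4 a^3 + 27 b^2) mod 7 = 3
-1728 * (4 a)^3 = -1728 * (4*2)^3 mod 7 = 1
j = 1 * 3^(-1) mod 7 = 5

j = 5 (mod 7)


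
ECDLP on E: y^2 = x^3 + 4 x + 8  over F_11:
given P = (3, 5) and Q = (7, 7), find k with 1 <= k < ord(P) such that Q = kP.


Enumerate multiples of P until we hit Q = (7, 7):
  1P = (3, 5)
  2P = (9, 5)
  3P = (10, 6)
  4P = (7, 7)
Match found at i = 4.

k = 4


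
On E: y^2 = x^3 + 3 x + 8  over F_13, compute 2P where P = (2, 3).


Doubling: s = (3 x1^2 + a) / (2 y1)
s = (3*2^2 + 3) / (2*3) mod 13 = 9
x3 = s^2 - 2 x1 mod 13 = 9^2 - 2*2 = 12
y3 = s (x1 - x3) - y1 mod 13 = 9 * (2 - 12) - 3 = 11

2P = (12, 11)


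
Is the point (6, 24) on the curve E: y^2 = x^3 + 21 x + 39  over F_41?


Check whether y^2 = x^3 + 21 x + 39 (mod 41) for (x, y) = (6, 24).
LHS: y^2 = 24^2 mod 41 = 2
RHS: x^3 + 21 x + 39 = 6^3 + 21*6 + 39 mod 41 = 12
LHS != RHS

No, not on the curve


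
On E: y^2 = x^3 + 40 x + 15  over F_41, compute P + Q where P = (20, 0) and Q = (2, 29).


P != Q, so use the chord formula.
s = (y2 - y1) / (x2 - x1) = (29) / (23) mod 41 = 28
x3 = s^2 - x1 - x2 mod 41 = 28^2 - 20 - 2 = 24
y3 = s (x1 - x3) - y1 mod 41 = 28 * (20 - 24) - 0 = 11

P + Q = (24, 11)


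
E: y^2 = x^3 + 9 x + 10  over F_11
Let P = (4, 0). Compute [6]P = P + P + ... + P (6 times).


k = 6 = 110_2 (binary, LSB first: 011)
Double-and-add from P = (4, 0):
  bit 0 = 0: acc unchanged = O
  bit 1 = 1: acc = O + O = O
  bit 2 = 1: acc = O + O = O

6P = O


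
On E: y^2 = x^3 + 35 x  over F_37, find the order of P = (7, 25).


Compute successive multiples of P until we hit O:
  1P = (7, 25)
  2P = (34, 4)
  3P = (3, 13)
  4P = (36, 36)
  5P = (30, 2)
  6P = (1, 6)
  7P = (1, 31)
  8P = (30, 35)
  ... (continuing to 13P)
  13P = O

ord(P) = 13


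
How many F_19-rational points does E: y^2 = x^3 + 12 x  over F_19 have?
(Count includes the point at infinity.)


For each x in F_19, count y with y^2 = x^3 + 12 x + 0 mod 19:
  x = 0: RHS = 0, y in [0]  -> 1 point(s)
  x = 3: RHS = 6, y in [5, 14]  -> 2 point(s)
  x = 4: RHS = 17, y in [6, 13]  -> 2 point(s)
  x = 7: RHS = 9, y in [3, 16]  -> 2 point(s)
  x = 8: RHS = 0, y in [0]  -> 1 point(s)
  x = 9: RHS = 1, y in [1, 18]  -> 2 point(s)
  x = 11: RHS = 0, y in [0]  -> 1 point(s)
  x = 13: RHS = 16, y in [4, 15]  -> 2 point(s)
  x = 14: RHS = 5, y in [9, 10]  -> 2 point(s)
  x = 17: RHS = 6, y in [5, 14]  -> 2 point(s)
  x = 18: RHS = 6, y in [5, 14]  -> 2 point(s)
Affine points: 19. Add the point at infinity: total = 20.

#E(F_19) = 20


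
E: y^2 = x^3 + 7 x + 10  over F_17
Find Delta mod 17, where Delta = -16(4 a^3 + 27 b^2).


4 a^3 + 27 b^2 = 4*7^3 + 27*10^2 = 1372 + 2700 = 4072
Delta = -16 * (4072) = -65152
Delta mod 17 = 9

Delta = 9 (mod 17)


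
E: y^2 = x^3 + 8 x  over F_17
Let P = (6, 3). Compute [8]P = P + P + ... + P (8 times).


k = 8 = 1000_2 (binary, LSB first: 0001)
Double-and-add from P = (6, 3):
  bit 0 = 0: acc unchanged = O
  bit 1 = 0: acc unchanged = O
  bit 2 = 0: acc unchanged = O
  bit 3 = 1: acc = O + (1, 14) = (1, 14)

8P = (1, 14)


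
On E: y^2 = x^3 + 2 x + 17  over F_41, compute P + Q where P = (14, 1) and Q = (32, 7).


P != Q, so use the chord formula.
s = (y2 - y1) / (x2 - x1) = (6) / (18) mod 41 = 14
x3 = s^2 - x1 - x2 mod 41 = 14^2 - 14 - 32 = 27
y3 = s (x1 - x3) - y1 mod 41 = 14 * (14 - 27) - 1 = 22

P + Q = (27, 22)


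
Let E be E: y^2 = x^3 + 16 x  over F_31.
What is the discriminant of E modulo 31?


4 a^3 + 27 b^2 = 4*16^3 + 27*0^2 = 16384 + 0 = 16384
Delta = -16 * (16384) = -262144
Delta mod 31 = 23

Delta = 23 (mod 31)


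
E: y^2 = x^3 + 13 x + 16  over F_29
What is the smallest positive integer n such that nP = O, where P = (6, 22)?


Compute successive multiples of P until we hit O:
  1P = (6, 22)
  2P = (1, 28)
  3P = (13, 27)
  4P = (4, 25)
  5P = (14, 19)
  6P = (25, 25)
  7P = (21, 26)
  8P = (8, 20)
  ... (continuing to 24P)
  24P = O

ord(P) = 24


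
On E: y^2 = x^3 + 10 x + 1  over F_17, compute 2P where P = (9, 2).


Doubling: s = (3 x1^2 + a) / (2 y1)
s = (3*9^2 + 10) / (2*2) mod 17 = 8
x3 = s^2 - 2 x1 mod 17 = 8^2 - 2*9 = 12
y3 = s (x1 - x3) - y1 mod 17 = 8 * (9 - 12) - 2 = 8

2P = (12, 8)


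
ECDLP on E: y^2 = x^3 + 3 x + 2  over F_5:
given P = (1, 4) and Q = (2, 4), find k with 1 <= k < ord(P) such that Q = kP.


Enumerate multiples of P until we hit Q = (2, 4):
  1P = (1, 4)
  2P = (2, 4)
Match found at i = 2.

k = 2


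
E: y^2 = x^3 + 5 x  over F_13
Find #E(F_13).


For each x in F_13, count y with y^2 = x^3 + 5 x + 0 mod 13:
  x = 0: RHS = 0, y in [0]  -> 1 point(s)
  x = 3: RHS = 3, y in [4, 9]  -> 2 point(s)
  x = 6: RHS = 12, y in [5, 8]  -> 2 point(s)
  x = 7: RHS = 1, y in [1, 12]  -> 2 point(s)
  x = 10: RHS = 10, y in [6, 7]  -> 2 point(s)
Affine points: 9. Add the point at infinity: total = 10.

#E(F_13) = 10


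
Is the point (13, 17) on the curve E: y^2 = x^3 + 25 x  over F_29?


Check whether y^2 = x^3 + 25 x + 0 (mod 29) for (x, y) = (13, 17).
LHS: y^2 = 17^2 mod 29 = 28
RHS: x^3 + 25 x + 0 = 13^3 + 25*13 + 0 mod 29 = 28
LHS = RHS

Yes, on the curve


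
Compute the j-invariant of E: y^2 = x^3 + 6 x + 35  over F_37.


Delta = -16(4 a^3 + 27 b^2) mod 37 = 25
-1728 * (4 a)^3 = -1728 * (4*6)^3 mod 37 = 31
j = 31 * 25^(-1) mod 37 = 19

j = 19 (mod 37)


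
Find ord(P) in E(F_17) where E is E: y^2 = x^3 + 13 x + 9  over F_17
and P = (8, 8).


Compute successive multiples of P until we hit O:
  1P = (8, 8)
  2P = (2, 3)
  3P = (11, 15)
  4P = (11, 2)
  5P = (2, 14)
  6P = (8, 9)
  7P = O

ord(P) = 7


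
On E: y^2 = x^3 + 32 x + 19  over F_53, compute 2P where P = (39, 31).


Doubling: s = (3 x1^2 + a) / (2 y1)
s = (3*39^2 + 32) / (2*31) mod 53 = 10
x3 = s^2 - 2 x1 mod 53 = 10^2 - 2*39 = 22
y3 = s (x1 - x3) - y1 mod 53 = 10 * (39 - 22) - 31 = 33

2P = (22, 33)


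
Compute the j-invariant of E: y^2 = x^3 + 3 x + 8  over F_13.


Delta = -16(4 a^3 + 27 b^2) mod 13 = 4
-1728 * (4 a)^3 = -1728 * (4*3)^3 mod 13 = 12
j = 12 * 4^(-1) mod 13 = 3

j = 3 (mod 13)


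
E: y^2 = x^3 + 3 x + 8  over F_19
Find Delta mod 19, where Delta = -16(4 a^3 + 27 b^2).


4 a^3 + 27 b^2 = 4*3^3 + 27*8^2 = 108 + 1728 = 1836
Delta = -16 * (1836) = -29376
Delta mod 19 = 17

Delta = 17 (mod 19)


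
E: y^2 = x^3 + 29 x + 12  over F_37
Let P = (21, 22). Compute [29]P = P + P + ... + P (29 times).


k = 29 = 11101_2 (binary, LSB first: 10111)
Double-and-add from P = (21, 22):
  bit 0 = 1: acc = O + (21, 22) = (21, 22)
  bit 1 = 0: acc unchanged = (21, 22)
  bit 2 = 1: acc = (21, 22) + (8, 4) = (34, 34)
  bit 3 = 1: acc = (34, 34) + (32, 36) = (9, 15)
  bit 4 = 1: acc = (9, 15) + (13, 12) = (4, 9)

29P = (4, 9)


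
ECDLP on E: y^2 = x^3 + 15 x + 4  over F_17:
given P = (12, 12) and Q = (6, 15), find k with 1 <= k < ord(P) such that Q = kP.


Enumerate multiples of P until we hit Q = (6, 15):
  1P = (12, 12)
  2P = (6, 2)
  3P = (15, 0)
  4P = (6, 15)
Match found at i = 4.

k = 4


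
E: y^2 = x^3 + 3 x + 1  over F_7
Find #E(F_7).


For each x in F_7, count y with y^2 = x^3 + 3 x + 1 mod 7:
  x = 0: RHS = 1, y in [1, 6]  -> 2 point(s)
  x = 2: RHS = 1, y in [1, 6]  -> 2 point(s)
  x = 3: RHS = 2, y in [3, 4]  -> 2 point(s)
  x = 4: RHS = 0, y in [0]  -> 1 point(s)
  x = 5: RHS = 1, y in [1, 6]  -> 2 point(s)
  x = 6: RHS = 4, y in [2, 5]  -> 2 point(s)
Affine points: 11. Add the point at infinity: total = 12.

#E(F_7) = 12


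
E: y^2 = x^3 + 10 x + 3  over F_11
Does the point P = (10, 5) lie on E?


Check whether y^2 = x^3 + 10 x + 3 (mod 11) for (x, y) = (10, 5).
LHS: y^2 = 5^2 mod 11 = 3
RHS: x^3 + 10 x + 3 = 10^3 + 10*10 + 3 mod 11 = 3
LHS = RHS

Yes, on the curve


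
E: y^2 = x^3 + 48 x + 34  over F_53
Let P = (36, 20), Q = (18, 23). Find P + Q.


P != Q, so use the chord formula.
s = (y2 - y1) / (x2 - x1) = (3) / (35) mod 53 = 44
x3 = s^2 - x1 - x2 mod 53 = 44^2 - 36 - 18 = 27
y3 = s (x1 - x3) - y1 mod 53 = 44 * (36 - 27) - 20 = 5

P + Q = (27, 5)


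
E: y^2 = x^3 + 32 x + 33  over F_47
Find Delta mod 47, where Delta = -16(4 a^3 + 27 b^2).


4 a^3 + 27 b^2 = 4*32^3 + 27*33^2 = 131072 + 29403 = 160475
Delta = -16 * (160475) = -2567600
Delta mod 47 = 10

Delta = 10 (mod 47)


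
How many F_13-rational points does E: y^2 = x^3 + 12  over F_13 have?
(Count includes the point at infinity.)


For each x in F_13, count y with y^2 = x^3 + 0 x + 12 mod 13:
  x = 0: RHS = 12, y in [5, 8]  -> 2 point(s)
  x = 1: RHS = 0, y in [0]  -> 1 point(s)
  x = 3: RHS = 0, y in [0]  -> 1 point(s)
  x = 7: RHS = 4, y in [2, 11]  -> 2 point(s)
  x = 8: RHS = 4, y in [2, 11]  -> 2 point(s)
  x = 9: RHS = 0, y in [0]  -> 1 point(s)
  x = 11: RHS = 4, y in [2, 11]  -> 2 point(s)
Affine points: 11. Add the point at infinity: total = 12.

#E(F_13) = 12


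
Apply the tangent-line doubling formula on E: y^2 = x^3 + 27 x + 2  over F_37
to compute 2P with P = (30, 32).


Doubling: s = (3 x1^2 + a) / (2 y1)
s = (3*30^2 + 27) / (2*32) mod 37 = 27
x3 = s^2 - 2 x1 mod 37 = 27^2 - 2*30 = 3
y3 = s (x1 - x3) - y1 mod 37 = 27 * (30 - 3) - 32 = 31

2P = (3, 31)


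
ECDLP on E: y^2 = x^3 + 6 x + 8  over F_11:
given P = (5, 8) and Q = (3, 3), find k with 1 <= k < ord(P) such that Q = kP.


Enumerate multiples of P until we hit Q = (3, 3):
  1P = (5, 8)
  2P = (10, 10)
  3P = (1, 9)
  4P = (3, 8)
  5P = (3, 3)
Match found at i = 5.

k = 5


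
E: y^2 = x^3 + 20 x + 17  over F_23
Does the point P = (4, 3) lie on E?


Check whether y^2 = x^3 + 20 x + 17 (mod 23) for (x, y) = (4, 3).
LHS: y^2 = 3^2 mod 23 = 9
RHS: x^3 + 20 x + 17 = 4^3 + 20*4 + 17 mod 23 = 0
LHS != RHS

No, not on the curve


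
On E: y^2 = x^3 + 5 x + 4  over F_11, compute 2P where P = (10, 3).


k = 2 = 10_2 (binary, LSB first: 01)
Double-and-add from P = (10, 3):
  bit 0 = 0: acc unchanged = O
  bit 1 = 1: acc = O + (5, 0) = (5, 0)

2P = (5, 0)


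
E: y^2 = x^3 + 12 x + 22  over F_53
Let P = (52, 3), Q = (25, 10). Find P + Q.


P != Q, so use the chord formula.
s = (y2 - y1) / (x2 - x1) = (7) / (26) mod 53 = 39
x3 = s^2 - x1 - x2 mod 53 = 39^2 - 52 - 25 = 13
y3 = s (x1 - x3) - y1 mod 53 = 39 * (52 - 13) - 3 = 34

P + Q = (13, 34)


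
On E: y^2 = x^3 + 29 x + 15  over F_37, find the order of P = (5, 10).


Compute successive multiples of P until we hit O:
  1P = (5, 10)
  2P = (20, 23)
  3P = (19, 5)
  4P = (22, 4)
  5P = (26, 17)
  6P = (2, 28)
  7P = (29, 23)
  8P = (4, 26)
  ... (continuing to 30P)
  30P = O

ord(P) = 30


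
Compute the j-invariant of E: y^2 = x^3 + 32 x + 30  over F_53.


Delta = -16(4 a^3 + 27 b^2) mod 53 = 13
-1728 * (4 a)^3 = -1728 * (4*32)^3 mod 53 = 1
j = 1 * 13^(-1) mod 53 = 49

j = 49 (mod 53)


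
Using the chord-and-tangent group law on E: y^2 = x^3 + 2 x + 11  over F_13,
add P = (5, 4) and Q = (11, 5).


P != Q, so use the chord formula.
s = (y2 - y1) / (x2 - x1) = (1) / (6) mod 13 = 11
x3 = s^2 - x1 - x2 mod 13 = 11^2 - 5 - 11 = 1
y3 = s (x1 - x3) - y1 mod 13 = 11 * (5 - 1) - 4 = 1

P + Q = (1, 1)


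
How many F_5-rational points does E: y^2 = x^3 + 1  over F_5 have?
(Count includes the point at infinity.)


For each x in F_5, count y with y^2 = x^3 + 0 x + 1 mod 5:
  x = 0: RHS = 1, y in [1, 4]  -> 2 point(s)
  x = 2: RHS = 4, y in [2, 3]  -> 2 point(s)
  x = 4: RHS = 0, y in [0]  -> 1 point(s)
Affine points: 5. Add the point at infinity: total = 6.

#E(F_5) = 6


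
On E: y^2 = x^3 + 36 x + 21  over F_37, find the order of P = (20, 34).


Compute successive multiples of P until we hit O:
  1P = (20, 34)
  2P = (31, 12)
  3P = (27, 17)
  4P = (11, 34)
  5P = (6, 3)
  6P = (21, 14)
  7P = (26, 12)
  8P = (25, 9)
  ... (continuing to 49P)
  49P = O

ord(P) = 49


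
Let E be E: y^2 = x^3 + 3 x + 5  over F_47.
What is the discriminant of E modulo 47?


4 a^3 + 27 b^2 = 4*3^3 + 27*5^2 = 108 + 675 = 783
Delta = -16 * (783) = -12528
Delta mod 47 = 21

Delta = 21 (mod 47)


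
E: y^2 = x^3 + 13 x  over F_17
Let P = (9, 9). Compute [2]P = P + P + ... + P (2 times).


k = 2 = 10_2 (binary, LSB first: 01)
Double-and-add from P = (9, 9):
  bit 0 = 0: acc unchanged = O
  bit 1 = 1: acc = O + (0, 0) = (0, 0)

2P = (0, 0)


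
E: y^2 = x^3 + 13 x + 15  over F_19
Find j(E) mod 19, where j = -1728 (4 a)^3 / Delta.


Delta = -16(4 a^3 + 27 b^2) mod 19 = 15
-1728 * (4 a)^3 = -1728 * (4*13)^3 mod 19 = 8
j = 8 * 15^(-1) mod 19 = 17

j = 17 (mod 19)


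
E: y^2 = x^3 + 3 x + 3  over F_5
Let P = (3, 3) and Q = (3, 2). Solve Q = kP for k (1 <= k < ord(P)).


Enumerate multiples of P until we hit Q = (3, 2):
  1P = (3, 3)
  2P = (4, 2)
  3P = (4, 3)
  4P = (3, 2)
Match found at i = 4.

k = 4


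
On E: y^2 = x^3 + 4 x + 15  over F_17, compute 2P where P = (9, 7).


Doubling: s = (3 x1^2 + a) / (2 y1)
s = (3*9^2 + 4) / (2*7) mod 17 = 14
x3 = s^2 - 2 x1 mod 17 = 14^2 - 2*9 = 8
y3 = s (x1 - x3) - y1 mod 17 = 14 * (9 - 8) - 7 = 7

2P = (8, 7)


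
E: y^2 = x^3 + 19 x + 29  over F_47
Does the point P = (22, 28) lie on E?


Check whether y^2 = x^3 + 19 x + 29 (mod 47) for (x, y) = (22, 28).
LHS: y^2 = 28^2 mod 47 = 32
RHS: x^3 + 19 x + 29 = 22^3 + 19*22 + 29 mod 47 = 3
LHS != RHS

No, not on the curve


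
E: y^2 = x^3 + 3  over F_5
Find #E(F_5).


For each x in F_5, count y with y^2 = x^3 + 0 x + 3 mod 5:
  x = 1: RHS = 4, y in [2, 3]  -> 2 point(s)
  x = 2: RHS = 1, y in [1, 4]  -> 2 point(s)
  x = 3: RHS = 0, y in [0]  -> 1 point(s)
Affine points: 5. Add the point at infinity: total = 6.

#E(F_5) = 6


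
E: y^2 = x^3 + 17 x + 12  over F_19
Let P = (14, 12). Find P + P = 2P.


Doubling: s = (3 x1^2 + a) / (2 y1)
s = (3*14^2 + 17) / (2*12) mod 19 = 7
x3 = s^2 - 2 x1 mod 19 = 7^2 - 2*14 = 2
y3 = s (x1 - x3) - y1 mod 19 = 7 * (14 - 2) - 12 = 15

2P = (2, 15)


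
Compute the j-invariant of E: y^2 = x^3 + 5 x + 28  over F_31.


Delta = -16(4 a^3 + 27 b^2) mod 31 = 16
-1728 * (4 a)^3 = -1728 * (4*5)^3 mod 31 = 16
j = 16 * 16^(-1) mod 31 = 1

j = 1 (mod 31)


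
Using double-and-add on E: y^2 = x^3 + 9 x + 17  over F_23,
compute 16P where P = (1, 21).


k = 16 = 10000_2 (binary, LSB first: 00001)
Double-and-add from P = (1, 21):
  bit 0 = 0: acc unchanged = O
  bit 1 = 0: acc unchanged = O
  bit 2 = 0: acc unchanged = O
  bit 3 = 0: acc unchanged = O
  bit 4 = 1: acc = O + (17, 0) = (17, 0)

16P = (17, 0)


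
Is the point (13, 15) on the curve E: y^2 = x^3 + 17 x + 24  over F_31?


Check whether y^2 = x^3 + 17 x + 24 (mod 31) for (x, y) = (13, 15).
LHS: y^2 = 15^2 mod 31 = 8
RHS: x^3 + 17 x + 24 = 13^3 + 17*13 + 24 mod 31 = 24
LHS != RHS

No, not on the curve


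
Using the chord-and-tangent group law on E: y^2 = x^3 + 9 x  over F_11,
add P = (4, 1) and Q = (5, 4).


P != Q, so use the chord formula.
s = (y2 - y1) / (x2 - x1) = (3) / (1) mod 11 = 3
x3 = s^2 - x1 - x2 mod 11 = 3^2 - 4 - 5 = 0
y3 = s (x1 - x3) - y1 mod 11 = 3 * (4 - 0) - 1 = 0

P + Q = (0, 0)


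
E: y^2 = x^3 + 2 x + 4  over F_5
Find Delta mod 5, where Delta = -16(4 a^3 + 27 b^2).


4 a^3 + 27 b^2 = 4*2^3 + 27*4^2 = 32 + 432 = 464
Delta = -16 * (464) = -7424
Delta mod 5 = 1

Delta = 1 (mod 5)


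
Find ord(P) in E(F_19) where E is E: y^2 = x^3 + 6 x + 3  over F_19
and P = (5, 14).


Compute successive multiples of P until we hit O:
  1P = (5, 14)
  2P = (14, 0)
  3P = (5, 5)
  4P = O

ord(P) = 4


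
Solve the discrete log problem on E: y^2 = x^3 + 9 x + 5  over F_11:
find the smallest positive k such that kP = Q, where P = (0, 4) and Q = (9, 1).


Enumerate multiples of P until we hit Q = (9, 1):
  1P = (0, 4)
  2P = (9, 1)
Match found at i = 2.

k = 2


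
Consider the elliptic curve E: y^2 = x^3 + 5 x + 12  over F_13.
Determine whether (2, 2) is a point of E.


Check whether y^2 = x^3 + 5 x + 12 (mod 13) for (x, y) = (2, 2).
LHS: y^2 = 2^2 mod 13 = 4
RHS: x^3 + 5 x + 12 = 2^3 + 5*2 + 12 mod 13 = 4
LHS = RHS

Yes, on the curve


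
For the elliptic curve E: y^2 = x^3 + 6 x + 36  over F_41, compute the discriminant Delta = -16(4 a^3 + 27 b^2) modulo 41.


4 a^3 + 27 b^2 = 4*6^3 + 27*36^2 = 864 + 34992 = 35856
Delta = -16 * (35856) = -573696
Delta mod 41 = 17

Delta = 17 (mod 41)


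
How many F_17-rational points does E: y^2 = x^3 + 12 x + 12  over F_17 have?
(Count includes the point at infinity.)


For each x in F_17, count y with y^2 = x^3 + 12 x + 12 mod 17:
  x = 1: RHS = 8, y in [5, 12]  -> 2 point(s)
  x = 8: RHS = 8, y in [5, 12]  -> 2 point(s)
  x = 9: RHS = 16, y in [4, 13]  -> 2 point(s)
  x = 11: RHS = 13, y in [8, 9]  -> 2 point(s)
  x = 13: RHS = 2, y in [6, 11]  -> 2 point(s)
  x = 14: RHS = 0, y in [0]  -> 1 point(s)
  x = 16: RHS = 16, y in [4, 13]  -> 2 point(s)
Affine points: 13. Add the point at infinity: total = 14.

#E(F_17) = 14


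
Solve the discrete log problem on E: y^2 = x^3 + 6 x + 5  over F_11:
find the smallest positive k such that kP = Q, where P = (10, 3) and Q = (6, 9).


Enumerate multiples of P until we hit Q = (6, 9):
  1P = (10, 3)
  2P = (7, 7)
  3P = (8, 9)
  4P = (2, 6)
  5P = (0, 7)
  6P = (6, 2)
  7P = (4, 4)
  8P = (1, 1)
  9P = (1, 10)
  10P = (4, 7)
  11P = (6, 9)
Match found at i = 11.

k = 11
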